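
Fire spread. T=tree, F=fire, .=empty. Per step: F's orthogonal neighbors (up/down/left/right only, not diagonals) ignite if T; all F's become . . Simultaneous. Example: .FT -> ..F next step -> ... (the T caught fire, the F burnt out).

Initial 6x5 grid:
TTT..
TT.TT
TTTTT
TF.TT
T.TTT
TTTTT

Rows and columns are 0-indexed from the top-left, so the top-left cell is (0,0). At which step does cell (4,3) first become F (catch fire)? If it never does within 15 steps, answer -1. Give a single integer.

Step 1: cell (4,3)='T' (+2 fires, +1 burnt)
Step 2: cell (4,3)='T' (+4 fires, +2 burnt)
Step 3: cell (4,3)='T' (+4 fires, +4 burnt)
Step 4: cell (4,3)='T' (+6 fires, +4 burnt)
Step 5: cell (4,3)='F' (+4 fires, +6 burnt)
  -> target ignites at step 5
Step 6: cell (4,3)='.' (+3 fires, +4 burnt)
Step 7: cell (4,3)='.' (+1 fires, +3 burnt)
Step 8: cell (4,3)='.' (+0 fires, +1 burnt)
  fire out at step 8

5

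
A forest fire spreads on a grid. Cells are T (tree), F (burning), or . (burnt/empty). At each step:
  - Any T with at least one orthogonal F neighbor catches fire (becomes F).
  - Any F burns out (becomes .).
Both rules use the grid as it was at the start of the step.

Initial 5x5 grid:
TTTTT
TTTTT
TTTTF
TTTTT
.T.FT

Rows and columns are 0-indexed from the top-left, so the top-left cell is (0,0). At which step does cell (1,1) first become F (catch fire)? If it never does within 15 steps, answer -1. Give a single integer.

Step 1: cell (1,1)='T' (+5 fires, +2 burnt)
Step 2: cell (1,1)='T' (+4 fires, +5 burnt)
Step 3: cell (1,1)='T' (+4 fires, +4 burnt)
Step 4: cell (1,1)='F' (+5 fires, +4 burnt)
  -> target ignites at step 4
Step 5: cell (1,1)='.' (+2 fires, +5 burnt)
Step 6: cell (1,1)='.' (+1 fires, +2 burnt)
Step 7: cell (1,1)='.' (+0 fires, +1 burnt)
  fire out at step 7

4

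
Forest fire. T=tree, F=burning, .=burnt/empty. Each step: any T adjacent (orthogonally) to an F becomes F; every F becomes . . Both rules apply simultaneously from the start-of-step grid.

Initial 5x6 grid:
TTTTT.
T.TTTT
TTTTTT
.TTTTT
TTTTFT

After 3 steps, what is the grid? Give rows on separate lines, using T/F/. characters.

Step 1: 3 trees catch fire, 1 burn out
  TTTTT.
  T.TTTT
  TTTTTT
  .TTTFT
  TTTF.F
Step 2: 4 trees catch fire, 3 burn out
  TTTTT.
  T.TTTT
  TTTTFT
  .TTF.F
  TTF...
Step 3: 5 trees catch fire, 4 burn out
  TTTTT.
  T.TTFT
  TTTF.F
  .TF...
  TF....

TTTTT.
T.TTFT
TTTF.F
.TF...
TF....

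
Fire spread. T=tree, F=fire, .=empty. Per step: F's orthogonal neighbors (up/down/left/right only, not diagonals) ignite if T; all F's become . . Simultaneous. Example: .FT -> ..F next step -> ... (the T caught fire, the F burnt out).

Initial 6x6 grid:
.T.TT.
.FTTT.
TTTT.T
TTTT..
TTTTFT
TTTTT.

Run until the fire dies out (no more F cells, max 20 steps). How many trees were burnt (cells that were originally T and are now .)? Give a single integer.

Answer: 24

Derivation:
Step 1: +6 fires, +2 burnt (F count now 6)
Step 2: +7 fires, +6 burnt (F count now 7)
Step 3: +7 fires, +7 burnt (F count now 7)
Step 4: +3 fires, +7 burnt (F count now 3)
Step 5: +1 fires, +3 burnt (F count now 1)
Step 6: +0 fires, +1 burnt (F count now 0)
Fire out after step 6
Initially T: 25, now '.': 35
Total burnt (originally-T cells now '.'): 24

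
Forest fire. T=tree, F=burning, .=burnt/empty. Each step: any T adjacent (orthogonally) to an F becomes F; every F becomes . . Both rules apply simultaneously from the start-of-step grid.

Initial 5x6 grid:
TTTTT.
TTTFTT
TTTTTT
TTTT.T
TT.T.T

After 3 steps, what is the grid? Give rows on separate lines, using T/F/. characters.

Step 1: 4 trees catch fire, 1 burn out
  TTTFT.
  TTF.FT
  TTTFTT
  TTTT.T
  TT.T.T
Step 2: 7 trees catch fire, 4 burn out
  TTF.F.
  TF...F
  TTF.FT
  TTTF.T
  TT.T.T
Step 3: 6 trees catch fire, 7 burn out
  TF....
  F.....
  TF...F
  TTF..T
  TT.F.T

TF....
F.....
TF...F
TTF..T
TT.F.T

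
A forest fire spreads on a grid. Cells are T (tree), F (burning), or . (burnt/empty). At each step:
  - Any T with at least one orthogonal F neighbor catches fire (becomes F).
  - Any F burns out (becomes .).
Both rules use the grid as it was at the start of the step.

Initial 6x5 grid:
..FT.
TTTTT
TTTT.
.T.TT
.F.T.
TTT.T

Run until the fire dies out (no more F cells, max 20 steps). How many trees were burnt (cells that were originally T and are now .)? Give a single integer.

Step 1: +4 fires, +2 burnt (F count now 4)
Step 2: +6 fires, +4 burnt (F count now 6)
Step 3: +4 fires, +6 burnt (F count now 4)
Step 4: +1 fires, +4 burnt (F count now 1)
Step 5: +2 fires, +1 burnt (F count now 2)
Step 6: +0 fires, +2 burnt (F count now 0)
Fire out after step 6
Initially T: 18, now '.': 29
Total burnt (originally-T cells now '.'): 17

Answer: 17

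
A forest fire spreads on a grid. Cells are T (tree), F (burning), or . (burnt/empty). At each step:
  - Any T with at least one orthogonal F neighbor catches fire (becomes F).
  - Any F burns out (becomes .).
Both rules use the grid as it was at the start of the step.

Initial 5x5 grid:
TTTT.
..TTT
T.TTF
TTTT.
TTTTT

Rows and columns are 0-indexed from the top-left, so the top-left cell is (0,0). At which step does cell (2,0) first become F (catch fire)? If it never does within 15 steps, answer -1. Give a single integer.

Step 1: cell (2,0)='T' (+2 fires, +1 burnt)
Step 2: cell (2,0)='T' (+3 fires, +2 burnt)
Step 3: cell (2,0)='T' (+4 fires, +3 burnt)
Step 4: cell (2,0)='T' (+4 fires, +4 burnt)
Step 5: cell (2,0)='T' (+3 fires, +4 burnt)
Step 6: cell (2,0)='F' (+3 fires, +3 burnt)
  -> target ignites at step 6
Step 7: cell (2,0)='.' (+0 fires, +3 burnt)
  fire out at step 7

6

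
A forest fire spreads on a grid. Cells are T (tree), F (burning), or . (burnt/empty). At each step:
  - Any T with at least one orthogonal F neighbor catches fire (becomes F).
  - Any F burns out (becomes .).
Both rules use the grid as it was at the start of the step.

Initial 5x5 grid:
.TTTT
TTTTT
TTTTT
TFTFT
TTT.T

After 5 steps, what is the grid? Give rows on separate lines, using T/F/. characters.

Step 1: 6 trees catch fire, 2 burn out
  .TTTT
  TTTTT
  TFTFT
  F.F.F
  TFT.T
Step 2: 8 trees catch fire, 6 burn out
  .TTTT
  TFTFT
  F.F.F
  .....
  F.F.F
Step 3: 5 trees catch fire, 8 burn out
  .FTFT
  F.F.F
  .....
  .....
  .....
Step 4: 2 trees catch fire, 5 burn out
  ..F.F
  .....
  .....
  .....
  .....
Step 5: 0 trees catch fire, 2 burn out
  .....
  .....
  .....
  .....
  .....

.....
.....
.....
.....
.....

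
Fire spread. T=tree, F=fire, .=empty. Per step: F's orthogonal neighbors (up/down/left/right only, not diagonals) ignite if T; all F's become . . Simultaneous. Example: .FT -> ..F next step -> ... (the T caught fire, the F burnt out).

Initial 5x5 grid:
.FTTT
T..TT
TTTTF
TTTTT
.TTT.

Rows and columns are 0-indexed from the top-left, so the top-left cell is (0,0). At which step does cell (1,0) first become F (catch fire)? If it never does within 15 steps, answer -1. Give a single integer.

Step 1: cell (1,0)='T' (+4 fires, +2 burnt)
Step 2: cell (1,0)='T' (+5 fires, +4 burnt)
Step 3: cell (1,0)='T' (+3 fires, +5 burnt)
Step 4: cell (1,0)='T' (+3 fires, +3 burnt)
Step 5: cell (1,0)='F' (+3 fires, +3 burnt)
  -> target ignites at step 5
Step 6: cell (1,0)='.' (+0 fires, +3 burnt)
  fire out at step 6

5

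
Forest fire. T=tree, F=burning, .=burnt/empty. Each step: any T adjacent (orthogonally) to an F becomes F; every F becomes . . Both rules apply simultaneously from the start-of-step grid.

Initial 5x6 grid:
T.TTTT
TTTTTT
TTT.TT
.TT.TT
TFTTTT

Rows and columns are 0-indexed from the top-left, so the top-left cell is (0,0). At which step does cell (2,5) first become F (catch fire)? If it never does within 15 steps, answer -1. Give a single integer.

Step 1: cell (2,5)='T' (+3 fires, +1 burnt)
Step 2: cell (2,5)='T' (+3 fires, +3 burnt)
Step 3: cell (2,5)='T' (+4 fires, +3 burnt)
Step 4: cell (2,5)='T' (+4 fires, +4 burnt)
Step 5: cell (2,5)='T' (+5 fires, +4 burnt)
Step 6: cell (2,5)='F' (+3 fires, +5 burnt)
  -> target ignites at step 6
Step 7: cell (2,5)='.' (+2 fires, +3 burnt)
Step 8: cell (2,5)='.' (+1 fires, +2 burnt)
Step 9: cell (2,5)='.' (+0 fires, +1 burnt)
  fire out at step 9

6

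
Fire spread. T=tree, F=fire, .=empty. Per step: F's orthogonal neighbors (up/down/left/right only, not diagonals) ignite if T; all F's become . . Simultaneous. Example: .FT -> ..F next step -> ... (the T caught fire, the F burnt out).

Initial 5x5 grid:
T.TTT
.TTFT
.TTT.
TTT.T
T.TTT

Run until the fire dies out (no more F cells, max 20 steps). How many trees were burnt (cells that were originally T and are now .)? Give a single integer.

Answer: 17

Derivation:
Step 1: +4 fires, +1 burnt (F count now 4)
Step 2: +4 fires, +4 burnt (F count now 4)
Step 3: +2 fires, +4 burnt (F count now 2)
Step 4: +2 fires, +2 burnt (F count now 2)
Step 5: +2 fires, +2 burnt (F count now 2)
Step 6: +2 fires, +2 burnt (F count now 2)
Step 7: +1 fires, +2 burnt (F count now 1)
Step 8: +0 fires, +1 burnt (F count now 0)
Fire out after step 8
Initially T: 18, now '.': 24
Total burnt (originally-T cells now '.'): 17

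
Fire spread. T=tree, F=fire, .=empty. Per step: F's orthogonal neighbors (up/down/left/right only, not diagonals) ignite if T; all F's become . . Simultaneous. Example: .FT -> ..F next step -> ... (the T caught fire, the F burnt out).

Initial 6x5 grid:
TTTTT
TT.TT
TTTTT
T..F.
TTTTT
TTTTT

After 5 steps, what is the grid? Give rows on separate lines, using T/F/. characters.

Step 1: 2 trees catch fire, 1 burn out
  TTTTT
  TT.TT
  TTTFT
  T....
  TTTFT
  TTTTT
Step 2: 6 trees catch fire, 2 burn out
  TTTTT
  TT.FT
  TTF.F
  T....
  TTF.F
  TTTFT
Step 3: 6 trees catch fire, 6 burn out
  TTTFT
  TT..F
  TF...
  T....
  TF...
  TTF.F
Step 4: 6 trees catch fire, 6 burn out
  TTF.F
  TF...
  F....
  T....
  F....
  TF...
Step 5: 4 trees catch fire, 6 burn out
  TF...
  F....
  .....
  F....
  .....
  F....

TF...
F....
.....
F....
.....
F....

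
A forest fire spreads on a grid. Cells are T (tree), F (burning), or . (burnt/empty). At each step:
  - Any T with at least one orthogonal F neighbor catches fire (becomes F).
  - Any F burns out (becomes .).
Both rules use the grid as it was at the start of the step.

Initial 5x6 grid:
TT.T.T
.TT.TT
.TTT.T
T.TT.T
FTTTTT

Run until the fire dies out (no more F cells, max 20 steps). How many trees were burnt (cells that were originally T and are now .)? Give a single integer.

Answer: 20

Derivation:
Step 1: +2 fires, +1 burnt (F count now 2)
Step 2: +1 fires, +2 burnt (F count now 1)
Step 3: +2 fires, +1 burnt (F count now 2)
Step 4: +3 fires, +2 burnt (F count now 3)
Step 5: +4 fires, +3 burnt (F count now 4)
Step 6: +2 fires, +4 burnt (F count now 2)
Step 7: +2 fires, +2 burnt (F count now 2)
Step 8: +2 fires, +2 burnt (F count now 2)
Step 9: +2 fires, +2 burnt (F count now 2)
Step 10: +0 fires, +2 burnt (F count now 0)
Fire out after step 10
Initially T: 21, now '.': 29
Total burnt (originally-T cells now '.'): 20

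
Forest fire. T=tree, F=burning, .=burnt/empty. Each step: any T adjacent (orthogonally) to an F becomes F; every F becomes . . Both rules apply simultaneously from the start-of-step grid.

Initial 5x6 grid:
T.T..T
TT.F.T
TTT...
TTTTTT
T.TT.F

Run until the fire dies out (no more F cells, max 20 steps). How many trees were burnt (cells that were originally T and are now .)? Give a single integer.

Step 1: +1 fires, +2 burnt (F count now 1)
Step 2: +1 fires, +1 burnt (F count now 1)
Step 3: +1 fires, +1 burnt (F count now 1)
Step 4: +2 fires, +1 burnt (F count now 2)
Step 5: +3 fires, +2 burnt (F count now 3)
Step 6: +2 fires, +3 burnt (F count now 2)
Step 7: +3 fires, +2 burnt (F count now 3)
Step 8: +1 fires, +3 burnt (F count now 1)
Step 9: +1 fires, +1 burnt (F count now 1)
Step 10: +0 fires, +1 burnt (F count now 0)
Fire out after step 10
Initially T: 18, now '.': 27
Total burnt (originally-T cells now '.'): 15

Answer: 15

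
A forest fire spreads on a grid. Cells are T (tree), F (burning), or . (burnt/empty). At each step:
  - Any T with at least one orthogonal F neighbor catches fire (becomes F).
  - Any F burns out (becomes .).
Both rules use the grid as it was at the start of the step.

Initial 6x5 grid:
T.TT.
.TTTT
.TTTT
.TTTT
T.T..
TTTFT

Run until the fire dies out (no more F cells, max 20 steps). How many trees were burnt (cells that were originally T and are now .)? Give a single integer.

Step 1: +2 fires, +1 burnt (F count now 2)
Step 2: +2 fires, +2 burnt (F count now 2)
Step 3: +2 fires, +2 burnt (F count now 2)
Step 4: +4 fires, +2 burnt (F count now 4)
Step 5: +4 fires, +4 burnt (F count now 4)
Step 6: +4 fires, +4 burnt (F count now 4)
Step 7: +2 fires, +4 burnt (F count now 2)
Step 8: +0 fires, +2 burnt (F count now 0)
Fire out after step 8
Initially T: 21, now '.': 29
Total burnt (originally-T cells now '.'): 20

Answer: 20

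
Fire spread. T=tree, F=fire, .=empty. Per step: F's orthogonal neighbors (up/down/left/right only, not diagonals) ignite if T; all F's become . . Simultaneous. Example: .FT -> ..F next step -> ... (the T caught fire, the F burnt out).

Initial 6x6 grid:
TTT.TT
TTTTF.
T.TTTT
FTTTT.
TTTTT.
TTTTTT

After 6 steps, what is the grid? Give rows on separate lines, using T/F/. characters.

Step 1: 6 trees catch fire, 2 burn out
  TTT.FT
  TTTF..
  F.TTFT
  .FTTT.
  FTTTT.
  TTTTTT
Step 2: 9 trees catch fire, 6 burn out
  TTT..F
  FTF...
  ..TF.F
  ..FTF.
  .FTTT.
  FTTTTT
Step 3: 8 trees catch fire, 9 burn out
  FTF...
  .F....
  ..F...
  ...F..
  ..FTF.
  .FTTTT
Step 4: 4 trees catch fire, 8 burn out
  .F....
  ......
  ......
  ......
  ...F..
  ..FTFT
Step 5: 2 trees catch fire, 4 burn out
  ......
  ......
  ......
  ......
  ......
  ...F.F
Step 6: 0 trees catch fire, 2 burn out
  ......
  ......
  ......
  ......
  ......
  ......

......
......
......
......
......
......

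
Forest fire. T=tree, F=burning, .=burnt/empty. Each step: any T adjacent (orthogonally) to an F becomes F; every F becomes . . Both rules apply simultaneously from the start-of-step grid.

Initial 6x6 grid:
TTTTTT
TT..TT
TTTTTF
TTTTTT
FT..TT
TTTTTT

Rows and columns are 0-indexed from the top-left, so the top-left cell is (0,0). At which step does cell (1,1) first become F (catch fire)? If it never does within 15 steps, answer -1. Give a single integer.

Step 1: cell (1,1)='T' (+6 fires, +2 burnt)
Step 2: cell (1,1)='T' (+8 fires, +6 burnt)
Step 3: cell (1,1)='T' (+9 fires, +8 burnt)
Step 4: cell (1,1)='F' (+5 fires, +9 burnt)
  -> target ignites at step 4
Step 5: cell (1,1)='.' (+2 fires, +5 burnt)
Step 6: cell (1,1)='.' (+0 fires, +2 burnt)
  fire out at step 6

4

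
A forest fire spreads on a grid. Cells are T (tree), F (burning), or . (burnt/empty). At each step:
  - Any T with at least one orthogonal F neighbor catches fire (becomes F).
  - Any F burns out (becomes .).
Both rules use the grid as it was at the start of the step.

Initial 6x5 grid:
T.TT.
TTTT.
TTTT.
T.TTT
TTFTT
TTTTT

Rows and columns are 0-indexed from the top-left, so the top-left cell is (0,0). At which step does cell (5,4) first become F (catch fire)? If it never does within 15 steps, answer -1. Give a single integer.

Step 1: cell (5,4)='T' (+4 fires, +1 burnt)
Step 2: cell (5,4)='T' (+6 fires, +4 burnt)
Step 3: cell (5,4)='F' (+7 fires, +6 burnt)
  -> target ignites at step 3
Step 4: cell (5,4)='.' (+4 fires, +7 burnt)
Step 5: cell (5,4)='.' (+2 fires, +4 burnt)
Step 6: cell (5,4)='.' (+1 fires, +2 burnt)
Step 7: cell (5,4)='.' (+0 fires, +1 burnt)
  fire out at step 7

3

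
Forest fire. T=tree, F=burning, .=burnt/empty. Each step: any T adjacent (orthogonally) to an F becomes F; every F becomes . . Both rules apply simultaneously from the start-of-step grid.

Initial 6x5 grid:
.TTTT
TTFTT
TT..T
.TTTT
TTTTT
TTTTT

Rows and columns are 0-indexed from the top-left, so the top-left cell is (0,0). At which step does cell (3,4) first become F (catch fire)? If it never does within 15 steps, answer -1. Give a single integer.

Step 1: cell (3,4)='T' (+3 fires, +1 burnt)
Step 2: cell (3,4)='T' (+5 fires, +3 burnt)
Step 3: cell (3,4)='T' (+4 fires, +5 burnt)
Step 4: cell (3,4)='F' (+3 fires, +4 burnt)
  -> target ignites at step 4
Step 5: cell (3,4)='.' (+5 fires, +3 burnt)
Step 6: cell (3,4)='.' (+4 fires, +5 burnt)
Step 7: cell (3,4)='.' (+1 fires, +4 burnt)
Step 8: cell (3,4)='.' (+0 fires, +1 burnt)
  fire out at step 8

4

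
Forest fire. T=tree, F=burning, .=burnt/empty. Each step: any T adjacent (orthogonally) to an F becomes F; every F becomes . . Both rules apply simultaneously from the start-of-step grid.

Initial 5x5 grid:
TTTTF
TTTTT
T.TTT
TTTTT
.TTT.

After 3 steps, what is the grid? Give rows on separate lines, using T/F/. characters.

Step 1: 2 trees catch fire, 1 burn out
  TTTF.
  TTTTF
  T.TTT
  TTTTT
  .TTT.
Step 2: 3 trees catch fire, 2 burn out
  TTF..
  TTTF.
  T.TTF
  TTTTT
  .TTT.
Step 3: 4 trees catch fire, 3 burn out
  TF...
  TTF..
  T.TF.
  TTTTF
  .TTT.

TF...
TTF..
T.TF.
TTTTF
.TTT.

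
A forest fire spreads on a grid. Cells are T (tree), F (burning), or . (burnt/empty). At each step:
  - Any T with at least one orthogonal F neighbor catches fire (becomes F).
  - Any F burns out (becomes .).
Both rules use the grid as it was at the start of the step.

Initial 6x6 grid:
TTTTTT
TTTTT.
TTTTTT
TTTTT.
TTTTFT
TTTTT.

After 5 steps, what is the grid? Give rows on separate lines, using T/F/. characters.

Step 1: 4 trees catch fire, 1 burn out
  TTTTTT
  TTTTT.
  TTTTTT
  TTTTF.
  TTTF.F
  TTTTF.
Step 2: 4 trees catch fire, 4 burn out
  TTTTTT
  TTTTT.
  TTTTFT
  TTTF..
  TTF...
  TTTF..
Step 3: 6 trees catch fire, 4 burn out
  TTTTTT
  TTTTF.
  TTTF.F
  TTF...
  TF....
  TTF...
Step 4: 6 trees catch fire, 6 burn out
  TTTTFT
  TTTF..
  TTF...
  TF....
  F.....
  TF....
Step 5: 6 trees catch fire, 6 burn out
  TTTF.F
  TTF...
  TF....
  F.....
  ......
  F.....

TTTF.F
TTF...
TF....
F.....
......
F.....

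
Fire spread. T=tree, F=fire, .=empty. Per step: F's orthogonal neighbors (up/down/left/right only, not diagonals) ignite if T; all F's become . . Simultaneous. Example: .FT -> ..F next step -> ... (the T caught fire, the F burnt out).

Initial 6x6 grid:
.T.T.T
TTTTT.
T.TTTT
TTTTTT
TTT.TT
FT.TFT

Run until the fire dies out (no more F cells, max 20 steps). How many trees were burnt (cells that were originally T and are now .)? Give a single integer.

Answer: 26

Derivation:
Step 1: +5 fires, +2 burnt (F count now 5)
Step 2: +4 fires, +5 burnt (F count now 4)
Step 3: +6 fires, +4 burnt (F count now 6)
Step 4: +5 fires, +6 burnt (F count now 5)
Step 5: +3 fires, +5 burnt (F count now 3)
Step 6: +3 fires, +3 burnt (F count now 3)
Step 7: +0 fires, +3 burnt (F count now 0)
Fire out after step 7
Initially T: 27, now '.': 35
Total burnt (originally-T cells now '.'): 26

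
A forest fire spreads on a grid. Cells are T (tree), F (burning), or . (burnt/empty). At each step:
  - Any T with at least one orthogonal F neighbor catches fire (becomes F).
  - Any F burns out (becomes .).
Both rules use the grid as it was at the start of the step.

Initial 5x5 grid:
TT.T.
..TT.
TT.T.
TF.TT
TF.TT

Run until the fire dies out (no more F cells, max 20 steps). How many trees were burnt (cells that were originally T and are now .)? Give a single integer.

Step 1: +3 fires, +2 burnt (F count now 3)
Step 2: +1 fires, +3 burnt (F count now 1)
Step 3: +0 fires, +1 burnt (F count now 0)
Fire out after step 3
Initially T: 14, now '.': 15
Total burnt (originally-T cells now '.'): 4

Answer: 4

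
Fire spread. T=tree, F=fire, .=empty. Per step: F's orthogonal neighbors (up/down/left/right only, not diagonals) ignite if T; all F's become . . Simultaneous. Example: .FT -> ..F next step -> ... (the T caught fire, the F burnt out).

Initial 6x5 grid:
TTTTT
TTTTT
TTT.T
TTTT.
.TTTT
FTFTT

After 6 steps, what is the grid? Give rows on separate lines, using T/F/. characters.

Step 1: 3 trees catch fire, 2 burn out
  TTTTT
  TTTTT
  TTT.T
  TTTT.
  .TFTT
  .F.FT
Step 2: 4 trees catch fire, 3 burn out
  TTTTT
  TTTTT
  TTT.T
  TTFT.
  .F.FT
  ....F
Step 3: 4 trees catch fire, 4 burn out
  TTTTT
  TTTTT
  TTF.T
  TF.F.
  ....F
  .....
Step 4: 3 trees catch fire, 4 burn out
  TTTTT
  TTFTT
  TF..T
  F....
  .....
  .....
Step 5: 4 trees catch fire, 3 burn out
  TTFTT
  TF.FT
  F...T
  .....
  .....
  .....
Step 6: 4 trees catch fire, 4 burn out
  TF.FT
  F...F
  ....T
  .....
  .....
  .....

TF.FT
F...F
....T
.....
.....
.....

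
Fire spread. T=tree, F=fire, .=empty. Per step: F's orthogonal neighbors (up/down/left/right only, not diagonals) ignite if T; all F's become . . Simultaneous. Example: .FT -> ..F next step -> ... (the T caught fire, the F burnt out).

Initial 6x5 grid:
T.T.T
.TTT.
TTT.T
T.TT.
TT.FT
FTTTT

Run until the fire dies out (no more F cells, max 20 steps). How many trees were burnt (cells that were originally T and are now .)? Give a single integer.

Step 1: +5 fires, +2 burnt (F count now 5)
Step 2: +5 fires, +5 burnt (F count now 5)
Step 3: +2 fires, +5 burnt (F count now 2)
Step 4: +2 fires, +2 burnt (F count now 2)
Step 5: +3 fires, +2 burnt (F count now 3)
Step 6: +0 fires, +3 burnt (F count now 0)
Fire out after step 6
Initially T: 20, now '.': 27
Total burnt (originally-T cells now '.'): 17

Answer: 17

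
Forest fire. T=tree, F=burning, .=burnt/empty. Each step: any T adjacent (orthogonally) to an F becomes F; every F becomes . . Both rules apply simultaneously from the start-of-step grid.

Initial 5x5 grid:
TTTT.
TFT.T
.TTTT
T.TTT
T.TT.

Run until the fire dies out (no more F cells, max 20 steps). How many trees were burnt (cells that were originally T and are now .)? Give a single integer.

Answer: 16

Derivation:
Step 1: +4 fires, +1 burnt (F count now 4)
Step 2: +3 fires, +4 burnt (F count now 3)
Step 3: +3 fires, +3 burnt (F count now 3)
Step 4: +3 fires, +3 burnt (F count now 3)
Step 5: +3 fires, +3 burnt (F count now 3)
Step 6: +0 fires, +3 burnt (F count now 0)
Fire out after step 6
Initially T: 18, now '.': 23
Total burnt (originally-T cells now '.'): 16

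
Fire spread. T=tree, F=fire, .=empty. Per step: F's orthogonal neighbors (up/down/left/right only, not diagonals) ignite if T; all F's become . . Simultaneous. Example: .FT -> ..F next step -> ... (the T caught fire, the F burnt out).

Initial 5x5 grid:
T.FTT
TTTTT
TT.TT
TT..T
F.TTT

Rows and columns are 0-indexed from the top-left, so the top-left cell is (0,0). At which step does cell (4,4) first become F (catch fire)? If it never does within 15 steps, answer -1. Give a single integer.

Step 1: cell (4,4)='T' (+3 fires, +2 burnt)
Step 2: cell (4,4)='T' (+5 fires, +3 burnt)
Step 3: cell (4,4)='T' (+4 fires, +5 burnt)
Step 4: cell (4,4)='T' (+2 fires, +4 burnt)
Step 5: cell (4,4)='T' (+1 fires, +2 burnt)
Step 6: cell (4,4)='F' (+1 fires, +1 burnt)
  -> target ignites at step 6
Step 7: cell (4,4)='.' (+1 fires, +1 burnt)
Step 8: cell (4,4)='.' (+1 fires, +1 burnt)
Step 9: cell (4,4)='.' (+0 fires, +1 burnt)
  fire out at step 9

6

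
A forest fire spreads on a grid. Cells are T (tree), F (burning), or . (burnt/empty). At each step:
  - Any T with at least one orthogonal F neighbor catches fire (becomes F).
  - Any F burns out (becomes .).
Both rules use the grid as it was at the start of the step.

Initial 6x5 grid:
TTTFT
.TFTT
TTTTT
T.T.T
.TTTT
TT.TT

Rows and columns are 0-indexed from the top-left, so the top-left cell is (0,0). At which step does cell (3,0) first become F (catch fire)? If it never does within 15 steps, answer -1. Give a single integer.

Step 1: cell (3,0)='T' (+5 fires, +2 burnt)
Step 2: cell (3,0)='T' (+5 fires, +5 burnt)
Step 3: cell (3,0)='T' (+4 fires, +5 burnt)
Step 4: cell (3,0)='F' (+4 fires, +4 burnt)
  -> target ignites at step 4
Step 5: cell (3,0)='.' (+3 fires, +4 burnt)
Step 6: cell (3,0)='.' (+2 fires, +3 burnt)
Step 7: cell (3,0)='.' (+0 fires, +2 burnt)
  fire out at step 7

4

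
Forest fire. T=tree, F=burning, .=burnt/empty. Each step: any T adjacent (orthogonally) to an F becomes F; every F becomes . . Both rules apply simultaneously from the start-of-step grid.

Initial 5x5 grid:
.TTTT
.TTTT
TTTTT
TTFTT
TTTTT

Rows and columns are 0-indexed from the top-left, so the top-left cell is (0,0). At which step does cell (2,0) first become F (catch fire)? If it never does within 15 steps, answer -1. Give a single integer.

Step 1: cell (2,0)='T' (+4 fires, +1 burnt)
Step 2: cell (2,0)='T' (+7 fires, +4 burnt)
Step 3: cell (2,0)='F' (+7 fires, +7 burnt)
  -> target ignites at step 3
Step 4: cell (2,0)='.' (+3 fires, +7 burnt)
Step 5: cell (2,0)='.' (+1 fires, +3 burnt)
Step 6: cell (2,0)='.' (+0 fires, +1 burnt)
  fire out at step 6

3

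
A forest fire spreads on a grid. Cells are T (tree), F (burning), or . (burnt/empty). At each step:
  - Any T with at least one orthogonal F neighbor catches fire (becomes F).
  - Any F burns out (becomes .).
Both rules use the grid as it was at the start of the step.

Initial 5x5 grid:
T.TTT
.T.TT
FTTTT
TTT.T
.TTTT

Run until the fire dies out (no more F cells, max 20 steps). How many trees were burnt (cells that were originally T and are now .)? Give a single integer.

Answer: 18

Derivation:
Step 1: +2 fires, +1 burnt (F count now 2)
Step 2: +3 fires, +2 burnt (F count now 3)
Step 3: +3 fires, +3 burnt (F count now 3)
Step 4: +3 fires, +3 burnt (F count now 3)
Step 5: +4 fires, +3 burnt (F count now 4)
Step 6: +3 fires, +4 burnt (F count now 3)
Step 7: +0 fires, +3 burnt (F count now 0)
Fire out after step 7
Initially T: 19, now '.': 24
Total burnt (originally-T cells now '.'): 18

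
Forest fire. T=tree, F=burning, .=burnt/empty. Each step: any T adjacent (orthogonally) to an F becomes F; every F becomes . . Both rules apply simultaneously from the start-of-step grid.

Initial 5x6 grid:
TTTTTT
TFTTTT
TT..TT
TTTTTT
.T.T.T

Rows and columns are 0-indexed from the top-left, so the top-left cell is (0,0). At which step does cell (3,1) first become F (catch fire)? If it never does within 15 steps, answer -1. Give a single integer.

Step 1: cell (3,1)='T' (+4 fires, +1 burnt)
Step 2: cell (3,1)='F' (+5 fires, +4 burnt)
  -> target ignites at step 2
Step 3: cell (3,1)='.' (+5 fires, +5 burnt)
Step 4: cell (3,1)='.' (+4 fires, +5 burnt)
Step 5: cell (3,1)='.' (+4 fires, +4 burnt)
Step 6: cell (3,1)='.' (+1 fires, +4 burnt)
Step 7: cell (3,1)='.' (+1 fires, +1 burnt)
Step 8: cell (3,1)='.' (+0 fires, +1 burnt)
  fire out at step 8

2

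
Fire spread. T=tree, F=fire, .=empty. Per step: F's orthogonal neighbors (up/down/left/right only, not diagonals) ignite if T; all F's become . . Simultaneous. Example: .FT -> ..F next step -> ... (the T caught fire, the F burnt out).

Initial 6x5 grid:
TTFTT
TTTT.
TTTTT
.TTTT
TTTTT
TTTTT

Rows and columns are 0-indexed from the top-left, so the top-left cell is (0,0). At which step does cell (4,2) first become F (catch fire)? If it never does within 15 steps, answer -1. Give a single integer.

Step 1: cell (4,2)='T' (+3 fires, +1 burnt)
Step 2: cell (4,2)='T' (+5 fires, +3 burnt)
Step 3: cell (4,2)='T' (+4 fires, +5 burnt)
Step 4: cell (4,2)='F' (+5 fires, +4 burnt)
  -> target ignites at step 4
Step 5: cell (4,2)='.' (+4 fires, +5 burnt)
Step 6: cell (4,2)='.' (+4 fires, +4 burnt)
Step 7: cell (4,2)='.' (+2 fires, +4 burnt)
Step 8: cell (4,2)='.' (+0 fires, +2 burnt)
  fire out at step 8

4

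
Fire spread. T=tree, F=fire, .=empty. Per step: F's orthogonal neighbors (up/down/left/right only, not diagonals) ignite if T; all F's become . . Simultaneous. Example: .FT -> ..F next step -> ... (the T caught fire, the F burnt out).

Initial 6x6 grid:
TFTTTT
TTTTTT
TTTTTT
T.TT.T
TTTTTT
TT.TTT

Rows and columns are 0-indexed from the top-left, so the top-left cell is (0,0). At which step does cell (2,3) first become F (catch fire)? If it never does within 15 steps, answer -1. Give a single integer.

Step 1: cell (2,3)='T' (+3 fires, +1 burnt)
Step 2: cell (2,3)='T' (+4 fires, +3 burnt)
Step 3: cell (2,3)='T' (+4 fires, +4 burnt)
Step 4: cell (2,3)='F' (+5 fires, +4 burnt)
  -> target ignites at step 4
Step 5: cell (2,3)='.' (+5 fires, +5 burnt)
Step 6: cell (2,3)='.' (+4 fires, +5 burnt)
Step 7: cell (2,3)='.' (+4 fires, +4 burnt)
Step 8: cell (2,3)='.' (+2 fires, +4 burnt)
Step 9: cell (2,3)='.' (+1 fires, +2 burnt)
Step 10: cell (2,3)='.' (+0 fires, +1 burnt)
  fire out at step 10

4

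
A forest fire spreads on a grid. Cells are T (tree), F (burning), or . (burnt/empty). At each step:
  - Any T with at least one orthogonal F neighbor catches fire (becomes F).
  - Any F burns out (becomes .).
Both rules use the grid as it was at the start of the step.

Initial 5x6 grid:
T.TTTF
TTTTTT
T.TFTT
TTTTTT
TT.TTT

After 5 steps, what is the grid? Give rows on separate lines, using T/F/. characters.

Step 1: 6 trees catch fire, 2 burn out
  T.TTF.
  TTTFTF
  T.F.FT
  TTTFTT
  TT.TTT
Step 2: 7 trees catch fire, 6 burn out
  T.TF..
  TTF.F.
  T....F
  TTF.FT
  TT.FTT
Step 3: 5 trees catch fire, 7 burn out
  T.F...
  TF....
  T.....
  TF...F
  TT..FT
Step 4: 4 trees catch fire, 5 burn out
  T.....
  F.....
  T.....
  F.....
  TF...F
Step 5: 3 trees catch fire, 4 burn out
  F.....
  ......
  F.....
  ......
  F.....

F.....
......
F.....
......
F.....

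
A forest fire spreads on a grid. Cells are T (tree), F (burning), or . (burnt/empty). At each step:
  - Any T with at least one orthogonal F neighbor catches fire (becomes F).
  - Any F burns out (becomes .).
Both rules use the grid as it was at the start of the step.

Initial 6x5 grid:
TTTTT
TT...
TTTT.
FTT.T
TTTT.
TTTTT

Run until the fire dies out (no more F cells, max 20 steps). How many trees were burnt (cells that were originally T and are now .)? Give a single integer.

Step 1: +3 fires, +1 burnt (F count now 3)
Step 2: +5 fires, +3 burnt (F count now 5)
Step 3: +5 fires, +5 burnt (F count now 5)
Step 4: +4 fires, +5 burnt (F count now 4)
Step 5: +2 fires, +4 burnt (F count now 2)
Step 6: +2 fires, +2 burnt (F count now 2)
Step 7: +1 fires, +2 burnt (F count now 1)
Step 8: +0 fires, +1 burnt (F count now 0)
Fire out after step 8
Initially T: 23, now '.': 29
Total burnt (originally-T cells now '.'): 22

Answer: 22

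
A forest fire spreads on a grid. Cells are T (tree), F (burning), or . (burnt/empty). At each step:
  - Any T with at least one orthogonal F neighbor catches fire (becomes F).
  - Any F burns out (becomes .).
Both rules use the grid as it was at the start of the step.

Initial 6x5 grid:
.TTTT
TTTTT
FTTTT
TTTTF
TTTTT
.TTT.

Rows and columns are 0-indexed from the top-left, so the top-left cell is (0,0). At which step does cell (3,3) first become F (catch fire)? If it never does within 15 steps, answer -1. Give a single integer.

Step 1: cell (3,3)='F' (+6 fires, +2 burnt)
  -> target ignites at step 1
Step 2: cell (3,3)='.' (+8 fires, +6 burnt)
Step 3: cell (3,3)='.' (+7 fires, +8 burnt)
Step 4: cell (3,3)='.' (+4 fires, +7 burnt)
Step 5: cell (3,3)='.' (+0 fires, +4 burnt)
  fire out at step 5

1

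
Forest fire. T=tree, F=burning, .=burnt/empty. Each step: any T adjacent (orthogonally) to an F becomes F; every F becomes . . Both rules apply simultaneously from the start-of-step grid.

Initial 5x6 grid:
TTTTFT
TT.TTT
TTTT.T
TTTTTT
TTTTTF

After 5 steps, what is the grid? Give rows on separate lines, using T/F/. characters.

Step 1: 5 trees catch fire, 2 burn out
  TTTF.F
  TT.TFT
  TTTT.T
  TTTTTF
  TTTTF.
Step 2: 6 trees catch fire, 5 burn out
  TTF...
  TT.F.F
  TTTT.F
  TTTTF.
  TTTF..
Step 3: 4 trees catch fire, 6 burn out
  TF....
  TT....
  TTTF..
  TTTF..
  TTF...
Step 4: 5 trees catch fire, 4 burn out
  F.....
  TF....
  TTF...
  TTF...
  TF....
Step 5: 4 trees catch fire, 5 burn out
  ......
  F.....
  TF....
  TF....
  F.....

......
F.....
TF....
TF....
F.....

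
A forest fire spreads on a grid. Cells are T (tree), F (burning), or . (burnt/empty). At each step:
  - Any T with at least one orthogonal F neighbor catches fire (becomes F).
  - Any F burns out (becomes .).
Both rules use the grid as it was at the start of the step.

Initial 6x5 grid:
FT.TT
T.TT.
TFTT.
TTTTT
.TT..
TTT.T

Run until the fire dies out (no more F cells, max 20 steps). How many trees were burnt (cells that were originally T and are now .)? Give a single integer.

Step 1: +5 fires, +2 burnt (F count now 5)
Step 2: +5 fires, +5 burnt (F count now 5)
Step 3: +4 fires, +5 burnt (F count now 4)
Step 4: +4 fires, +4 burnt (F count now 4)
Step 5: +1 fires, +4 burnt (F count now 1)
Step 6: +0 fires, +1 burnt (F count now 0)
Fire out after step 6
Initially T: 20, now '.': 29
Total burnt (originally-T cells now '.'): 19

Answer: 19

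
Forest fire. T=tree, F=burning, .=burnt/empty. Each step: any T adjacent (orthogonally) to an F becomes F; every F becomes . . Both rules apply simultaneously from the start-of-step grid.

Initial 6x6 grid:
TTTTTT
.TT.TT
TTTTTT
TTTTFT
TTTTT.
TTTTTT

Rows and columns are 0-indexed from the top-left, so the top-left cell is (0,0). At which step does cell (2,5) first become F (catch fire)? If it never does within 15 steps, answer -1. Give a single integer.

Step 1: cell (2,5)='T' (+4 fires, +1 burnt)
Step 2: cell (2,5)='F' (+6 fires, +4 burnt)
  -> target ignites at step 2
Step 3: cell (2,5)='.' (+7 fires, +6 burnt)
Step 4: cell (2,5)='.' (+7 fires, +7 burnt)
Step 5: cell (2,5)='.' (+5 fires, +7 burnt)
Step 6: cell (2,5)='.' (+2 fires, +5 burnt)
Step 7: cell (2,5)='.' (+1 fires, +2 burnt)
Step 8: cell (2,5)='.' (+0 fires, +1 burnt)
  fire out at step 8

2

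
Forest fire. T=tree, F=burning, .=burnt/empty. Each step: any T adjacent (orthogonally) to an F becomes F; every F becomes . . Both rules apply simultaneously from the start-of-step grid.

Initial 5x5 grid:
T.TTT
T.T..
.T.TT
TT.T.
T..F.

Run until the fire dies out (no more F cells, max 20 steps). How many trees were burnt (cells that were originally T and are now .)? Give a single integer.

Answer: 3

Derivation:
Step 1: +1 fires, +1 burnt (F count now 1)
Step 2: +1 fires, +1 burnt (F count now 1)
Step 3: +1 fires, +1 burnt (F count now 1)
Step 4: +0 fires, +1 burnt (F count now 0)
Fire out after step 4
Initially T: 13, now '.': 15
Total burnt (originally-T cells now '.'): 3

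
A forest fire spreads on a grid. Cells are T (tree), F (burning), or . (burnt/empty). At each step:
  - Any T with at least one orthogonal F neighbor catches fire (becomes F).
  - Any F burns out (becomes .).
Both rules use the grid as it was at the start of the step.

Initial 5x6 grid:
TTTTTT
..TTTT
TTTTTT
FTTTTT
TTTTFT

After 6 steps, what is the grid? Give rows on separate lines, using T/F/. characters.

Step 1: 6 trees catch fire, 2 burn out
  TTTTTT
  ..TTTT
  FTTTTT
  .FTTFT
  FTTF.F
Step 2: 7 trees catch fire, 6 burn out
  TTTTTT
  ..TTTT
  .FTTFT
  ..FF.F
  .FF...
Step 3: 4 trees catch fire, 7 burn out
  TTTTTT
  ..TTFT
  ..FF.F
  ......
  ......
Step 4: 4 trees catch fire, 4 burn out
  TTTTFT
  ..FF.F
  ......
  ......
  ......
Step 5: 3 trees catch fire, 4 burn out
  TTFF.F
  ......
  ......
  ......
  ......
Step 6: 1 trees catch fire, 3 burn out
  TF....
  ......
  ......
  ......
  ......

TF....
......
......
......
......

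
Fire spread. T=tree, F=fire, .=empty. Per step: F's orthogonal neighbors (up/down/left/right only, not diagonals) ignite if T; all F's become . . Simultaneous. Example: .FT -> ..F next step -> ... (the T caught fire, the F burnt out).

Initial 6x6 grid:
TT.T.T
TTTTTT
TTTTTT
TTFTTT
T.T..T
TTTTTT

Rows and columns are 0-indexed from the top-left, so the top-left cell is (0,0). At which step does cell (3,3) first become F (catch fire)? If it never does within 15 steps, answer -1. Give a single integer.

Step 1: cell (3,3)='F' (+4 fires, +1 burnt)
  -> target ignites at step 1
Step 2: cell (3,3)='.' (+6 fires, +4 burnt)
Step 3: cell (3,3)='.' (+8 fires, +6 burnt)
Step 4: cell (3,3)='.' (+8 fires, +8 burnt)
Step 5: cell (3,3)='.' (+3 fires, +8 burnt)
Step 6: cell (3,3)='.' (+1 fires, +3 burnt)
Step 7: cell (3,3)='.' (+0 fires, +1 burnt)
  fire out at step 7

1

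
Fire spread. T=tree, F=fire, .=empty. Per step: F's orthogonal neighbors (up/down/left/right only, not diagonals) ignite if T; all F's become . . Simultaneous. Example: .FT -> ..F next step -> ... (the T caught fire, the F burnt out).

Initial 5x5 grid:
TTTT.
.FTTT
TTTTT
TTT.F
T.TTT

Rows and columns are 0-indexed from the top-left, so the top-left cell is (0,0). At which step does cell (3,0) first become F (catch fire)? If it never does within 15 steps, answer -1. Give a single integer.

Step 1: cell (3,0)='T' (+5 fires, +2 burnt)
Step 2: cell (3,0)='T' (+9 fires, +5 burnt)
Step 3: cell (3,0)='F' (+4 fires, +9 burnt)
  -> target ignites at step 3
Step 4: cell (3,0)='.' (+1 fires, +4 burnt)
Step 5: cell (3,0)='.' (+0 fires, +1 burnt)
  fire out at step 5

3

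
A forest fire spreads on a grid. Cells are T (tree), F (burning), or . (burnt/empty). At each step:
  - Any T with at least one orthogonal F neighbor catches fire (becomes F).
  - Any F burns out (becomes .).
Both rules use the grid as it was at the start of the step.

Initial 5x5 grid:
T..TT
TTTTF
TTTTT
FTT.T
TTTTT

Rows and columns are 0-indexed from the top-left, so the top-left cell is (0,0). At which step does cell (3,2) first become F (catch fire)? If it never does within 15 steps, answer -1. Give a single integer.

Step 1: cell (3,2)='T' (+6 fires, +2 burnt)
Step 2: cell (3,2)='F' (+8 fires, +6 burnt)
  -> target ignites at step 2
Step 3: cell (3,2)='.' (+5 fires, +8 burnt)
Step 4: cell (3,2)='.' (+1 fires, +5 burnt)
Step 5: cell (3,2)='.' (+0 fires, +1 burnt)
  fire out at step 5

2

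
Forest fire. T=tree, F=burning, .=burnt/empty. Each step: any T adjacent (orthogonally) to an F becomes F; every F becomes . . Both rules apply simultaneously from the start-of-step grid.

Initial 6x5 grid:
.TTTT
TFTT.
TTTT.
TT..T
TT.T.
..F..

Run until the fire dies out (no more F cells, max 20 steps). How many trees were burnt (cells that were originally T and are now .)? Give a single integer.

Answer: 15

Derivation:
Step 1: +4 fires, +2 burnt (F count now 4)
Step 2: +5 fires, +4 burnt (F count now 5)
Step 3: +4 fires, +5 burnt (F count now 4)
Step 4: +2 fires, +4 burnt (F count now 2)
Step 5: +0 fires, +2 burnt (F count now 0)
Fire out after step 5
Initially T: 17, now '.': 28
Total burnt (originally-T cells now '.'): 15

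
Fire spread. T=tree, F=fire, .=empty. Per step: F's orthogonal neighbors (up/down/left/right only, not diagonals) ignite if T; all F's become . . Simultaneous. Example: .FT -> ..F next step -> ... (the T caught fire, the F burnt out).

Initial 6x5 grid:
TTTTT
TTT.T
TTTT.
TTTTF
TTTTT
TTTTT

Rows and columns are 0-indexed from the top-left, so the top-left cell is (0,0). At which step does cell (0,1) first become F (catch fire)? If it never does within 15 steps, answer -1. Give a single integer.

Step 1: cell (0,1)='T' (+2 fires, +1 burnt)
Step 2: cell (0,1)='T' (+4 fires, +2 burnt)
Step 3: cell (0,1)='T' (+4 fires, +4 burnt)
Step 4: cell (0,1)='T' (+5 fires, +4 burnt)
Step 5: cell (0,1)='T' (+5 fires, +5 burnt)
Step 6: cell (0,1)='F' (+4 fires, +5 burnt)
  -> target ignites at step 6
Step 7: cell (0,1)='.' (+2 fires, +4 burnt)
Step 8: cell (0,1)='.' (+1 fires, +2 burnt)
Step 9: cell (0,1)='.' (+0 fires, +1 burnt)
  fire out at step 9

6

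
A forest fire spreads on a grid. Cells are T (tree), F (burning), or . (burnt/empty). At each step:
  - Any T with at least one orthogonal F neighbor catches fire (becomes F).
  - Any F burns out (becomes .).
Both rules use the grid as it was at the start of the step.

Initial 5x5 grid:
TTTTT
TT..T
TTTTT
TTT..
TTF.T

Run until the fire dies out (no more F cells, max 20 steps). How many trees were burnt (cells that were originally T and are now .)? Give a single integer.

Answer: 18

Derivation:
Step 1: +2 fires, +1 burnt (F count now 2)
Step 2: +3 fires, +2 burnt (F count now 3)
Step 3: +3 fires, +3 burnt (F count now 3)
Step 4: +3 fires, +3 burnt (F count now 3)
Step 5: +3 fires, +3 burnt (F count now 3)
Step 6: +3 fires, +3 burnt (F count now 3)
Step 7: +1 fires, +3 burnt (F count now 1)
Step 8: +0 fires, +1 burnt (F count now 0)
Fire out after step 8
Initially T: 19, now '.': 24
Total burnt (originally-T cells now '.'): 18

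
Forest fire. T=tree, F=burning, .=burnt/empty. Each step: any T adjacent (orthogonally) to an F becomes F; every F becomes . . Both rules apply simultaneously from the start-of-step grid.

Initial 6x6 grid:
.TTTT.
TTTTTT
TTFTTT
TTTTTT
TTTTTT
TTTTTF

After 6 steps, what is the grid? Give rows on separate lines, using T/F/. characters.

Step 1: 6 trees catch fire, 2 burn out
  .TTTT.
  TTFTTT
  TF.FTT
  TTFTTT
  TTTTTF
  TTTTF.
Step 2: 11 trees catch fire, 6 burn out
  .TFTT.
  TF.FTT
  F...FT
  TF.FTF
  TTFTF.
  TTTF..
Step 3: 10 trees catch fire, 11 burn out
  .F.FT.
  F...FT
  .....F
  F...F.
  TF.F..
  TTF...
Step 4: 4 trees catch fire, 10 burn out
  ....F.
  .....F
  ......
  ......
  F.....
  TF....
Step 5: 1 trees catch fire, 4 burn out
  ......
  ......
  ......
  ......
  ......
  F.....
Step 6: 0 trees catch fire, 1 burn out
  ......
  ......
  ......
  ......
  ......
  ......

......
......
......
......
......
......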